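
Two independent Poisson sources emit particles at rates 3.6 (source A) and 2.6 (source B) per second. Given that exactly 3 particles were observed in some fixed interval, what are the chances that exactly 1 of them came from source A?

Given the total, each event is independently from source A with probability p = λ_A/(λ_A+λ_B) = 3.6/6.2 ≈ 0.5806.
So K ~ Binomial(3, 3.6/6.2): P(K = 1) = C(3,1) · (3.6/6.2)^1 · (2.6/6.2)^2 ≈ 0.3063.

0.3063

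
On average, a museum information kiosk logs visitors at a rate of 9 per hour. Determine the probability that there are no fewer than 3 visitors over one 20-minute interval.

Over the interval, μ = 9 × 1/3 = 3 (a 20-minute interval = 1/3 hours).
P(N ≥ 3) = 1 − P(N ≤ 2) = 1 − Σ_{j=0}^{2} e^(−μ) μ^j/j! ≈ 0.5768.

0.5768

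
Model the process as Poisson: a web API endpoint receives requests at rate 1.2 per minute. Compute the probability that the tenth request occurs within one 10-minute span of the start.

0.7576

Over the interval, μ = 1.2 × 10 = 12 (a 10-minute span = 10 minutes).
The tenth arrival falls in the interval iff at least 10 events occur there: P(S_10 ≤ t) = P(N ≥ 10) = 1 − P(N ≤ 9) ≈ 0.7576.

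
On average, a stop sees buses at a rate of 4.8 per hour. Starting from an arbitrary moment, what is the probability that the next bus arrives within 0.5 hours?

0.9093

Inter-arrival times are exponential with rate λ = 4.8 per hour.
P(T ≤ 0.5) = 1 − e^(−λt) = 1 − e^(−4.8 × 0.5) = 1 − e^(−2.4) ≈ 0.9093.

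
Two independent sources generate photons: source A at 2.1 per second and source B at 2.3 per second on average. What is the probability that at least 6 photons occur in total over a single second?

Independent Poisson processes superpose: combined rate λ = 2.1 + 2.3 = 4.4 per second.
So μ = 4.4.
P(N ≥ 6) = 1 − P(N ≤ 5) ≈ 0.2801.

0.2801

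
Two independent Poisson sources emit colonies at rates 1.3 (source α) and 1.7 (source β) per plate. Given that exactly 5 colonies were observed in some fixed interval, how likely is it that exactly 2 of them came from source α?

0.3417

Given the total, each event is independently from source α with probability p = λ_α/(λ_α+λ_β) = 1.3/3 ≈ 0.4333.
So K ~ Binomial(5, 1.3/3): P(K = 2) = C(5,2) · (1.3/3)^2 · (1.7/3)^3 ≈ 0.3417.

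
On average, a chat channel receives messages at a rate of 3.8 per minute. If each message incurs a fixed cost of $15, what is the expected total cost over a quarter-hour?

$855

E[N] = 3.8 × 15 = 57 (a quarter-hour = 15 minutes); E[cost] = 57 × $15 = $855.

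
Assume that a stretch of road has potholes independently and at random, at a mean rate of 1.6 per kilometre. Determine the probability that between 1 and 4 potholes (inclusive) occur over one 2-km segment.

Over the interval, μ = 1.6 × 2 = 3.2 (a 2-km segment = 2 kilometres).
P(1 ≤ N ≤ 4) = Σ_{j=1}^{4} e^(−3.2) · 3.2^j/j! ≈ 0.7399.

0.7399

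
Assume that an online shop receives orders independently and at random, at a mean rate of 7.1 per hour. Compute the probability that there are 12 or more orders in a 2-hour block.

Over the interval, μ = 7.1 × 2 = 14.2 (a 2-hour block = 2 hours).
P(N ≥ 12) = 1 − P(N ≤ 11) = 1 − Σ_{j=0}^{11} e^(−μ) μ^j/j! ≈ 0.7565.

0.7565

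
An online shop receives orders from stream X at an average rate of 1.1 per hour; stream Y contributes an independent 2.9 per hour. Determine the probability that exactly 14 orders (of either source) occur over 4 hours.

0.0930

Independent Poisson processes superpose: combined rate λ = 1.1 + 2.9 = 4 per hour.
Over the interval, μ = 4 × 4 = 16 (4 hours).
P(N = 14) = e^(−16) · 16^14/14! ≈ 0.0930.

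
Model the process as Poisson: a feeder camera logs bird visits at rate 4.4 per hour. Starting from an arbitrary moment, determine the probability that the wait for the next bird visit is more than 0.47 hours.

The wait for the next event is exponential with rate λ = 4.4 per hour.
P(T > 0.47) = e^(−λt) = e^(−4.4 × 0.47) = e^(−2.068) ≈ 0.1264.

0.1264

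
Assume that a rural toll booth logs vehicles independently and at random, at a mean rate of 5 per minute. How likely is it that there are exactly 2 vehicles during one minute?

0.0842

With mean μ = 5 per minute,
P(N = 2) = e^(−μ) μ^2/2! = e^(−5) · 5^2/2 ≈ 0.0842.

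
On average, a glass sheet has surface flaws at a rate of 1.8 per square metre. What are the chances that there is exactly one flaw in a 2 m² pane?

Over the interval, μ = 1.8 × 2 = 3.6 (a 2 m² pane = 2 square metres).
P(N = 1) = e^(−μ) μ^1/1! = e^(−3.6) · 3.6^1/1 ≈ 0.0984.

0.0984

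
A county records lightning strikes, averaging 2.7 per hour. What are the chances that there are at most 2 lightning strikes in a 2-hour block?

0.0948

Over the interval, μ = 2.7 × 2 = 5.4 (a 2-hour block = 2 hours).
P(N ≤ 2) = Σ_{j=0}^{2} e^(−μ) μ^j/j! ≈ 0.0948.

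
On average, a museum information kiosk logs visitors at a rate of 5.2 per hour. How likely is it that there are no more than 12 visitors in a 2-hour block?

0.7522

Over the interval, μ = 5.2 × 2 = 10.4 (a 2-hour block = 2 hours).
P(N ≤ 12) = Σ_{j=0}^{12} e^(−μ) μ^j/j! ≈ 0.7522.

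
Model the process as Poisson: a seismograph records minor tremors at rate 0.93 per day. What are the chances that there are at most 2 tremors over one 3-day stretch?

Over the interval, μ = 0.93 × 3 = 2.79 (a 3-day stretch = 3 days).
P(N ≤ 2) = Σ_{j=0}^{2} e^(−μ) μ^j/j! ≈ 0.4718.

0.4718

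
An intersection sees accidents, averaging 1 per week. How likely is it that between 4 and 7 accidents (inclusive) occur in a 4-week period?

0.5154

Over the interval, μ = 1 × 4 = 4 (a 4-week period = 4 weeks).
P(4 ≤ N ≤ 7) = Σ_{j=4}^{7} e^(−4) · 4^j/j! ≈ 0.5154.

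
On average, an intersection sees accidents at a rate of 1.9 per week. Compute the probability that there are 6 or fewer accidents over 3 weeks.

0.6544

Over the interval, μ = 1.9 × 3 = 5.7 (3 weeks).
P(N ≤ 6) = Σ_{j=0}^{6} e^(−μ) μ^j/j! ≈ 0.6544.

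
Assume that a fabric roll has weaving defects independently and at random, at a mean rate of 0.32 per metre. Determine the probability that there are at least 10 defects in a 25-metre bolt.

Over the interval, μ = 0.32 × 25 = 8 (a 25-metre bolt = 25 metres).
P(N ≥ 10) = 1 − P(N ≤ 9) = 1 − Σ_{j=0}^{9} e^(−μ) μ^j/j! ≈ 0.2834.

0.2834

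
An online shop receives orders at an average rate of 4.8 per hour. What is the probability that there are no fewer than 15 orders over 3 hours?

0.4719

Over the interval, μ = 4.8 × 3 = 14.4 (3 hours).
P(N ≥ 15) = 1 − P(N ≤ 14) = 1 − Σ_{j=0}^{14} e^(−μ) μ^j/j! ≈ 0.4719.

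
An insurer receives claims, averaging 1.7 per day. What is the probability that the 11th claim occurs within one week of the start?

Over the interval, μ = 1.7 × 7 = 11.9 (a week = 7 days).
The 11th arrival falls in the interval iff at least 11 events occur there: P(S_11 ≤ t) = P(N ≥ 11) = 1 − P(N ≤ 10) ≈ 0.6422.

0.6422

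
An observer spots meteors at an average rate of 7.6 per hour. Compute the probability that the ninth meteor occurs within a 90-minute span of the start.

0.8016

Over the interval, μ = 7.6 × 1.5 = 11.4 (a 90-minute span = 1.5 hours).
The ninth arrival falls in the interval iff at least 9 events occur there: P(S_9 ≤ t) = P(N ≥ 9) = 1 − P(N ≤ 8) ≈ 0.8016.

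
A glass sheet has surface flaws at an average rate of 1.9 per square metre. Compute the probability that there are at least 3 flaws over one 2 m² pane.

0.7311

Over the interval, μ = 1.9 × 2 = 3.8 (a 2 m² pane = 2 square metres).
P(N ≥ 3) = 1 − P(N ≤ 2) = 1 − Σ_{j=0}^{2} e^(−μ) μ^j/j! ≈ 0.7311.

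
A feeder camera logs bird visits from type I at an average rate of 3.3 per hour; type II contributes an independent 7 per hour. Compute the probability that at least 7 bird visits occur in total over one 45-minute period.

Independent Poisson processes superpose: combined rate λ = 3.3 + 7 = 10.3 per hour.
Over the interval, μ = 10.3 × 0.75 = 7.725 (a 45-minute period = 0.75 hours).
P(N ≥ 7) = 1 − P(N ≤ 6) ≈ 0.6519.

0.6519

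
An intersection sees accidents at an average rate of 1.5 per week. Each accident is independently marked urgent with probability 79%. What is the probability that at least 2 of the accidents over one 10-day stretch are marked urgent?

Thinning: the accidents that are marked urgent themselves form a Poisson process with rate 0.79 × 1.5 = 1.185 per week.
Over the interval, μ = 1.185 × 10/7 ≈ 1.69286 (a 10-day stretch = 10/7 weeks).
P(N ≥ 2) = 1 − P(N ≤ 1) ≈ 0.5045.

0.5045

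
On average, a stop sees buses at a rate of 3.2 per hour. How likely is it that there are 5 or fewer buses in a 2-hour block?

Over the interval, μ = 3.2 × 2 = 6.4 (a 2-hour block = 2 hours).
P(N ≤ 5) = Σ_{j=0}^{5} e^(−μ) μ^j/j! ≈ 0.3837.

0.3837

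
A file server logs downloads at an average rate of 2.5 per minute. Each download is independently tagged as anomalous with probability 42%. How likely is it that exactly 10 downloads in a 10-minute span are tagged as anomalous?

0.1236

Thinning: the downloads that are tagged as anomalous themselves form a Poisson process with rate 0.42 × 2.5 = 1.05 per minute.
Over the interval, μ = 1.05 × 10 = 10.5 (a 10-minute span = 10 minutes).
P(N = 10) = e^(−10.5) · 10.5^10/10! ≈ 0.1236.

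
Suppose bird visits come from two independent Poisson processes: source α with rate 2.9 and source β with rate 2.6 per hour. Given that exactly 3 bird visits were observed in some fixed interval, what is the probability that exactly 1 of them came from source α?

0.3535

Given the total, each event is independently from source α with probability p = λ_α/(λ_α+λ_β) = 2.9/5.5 ≈ 0.5273.
So K ~ Binomial(3, 2.9/5.5): P(K = 1) = C(3,1) · (2.9/5.5)^1 · (2.6/5.5)^2 ≈ 0.3535.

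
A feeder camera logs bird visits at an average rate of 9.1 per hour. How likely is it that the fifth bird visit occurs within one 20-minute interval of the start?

Over the interval, μ = 9.1 × 1/3 ≈ 3.03333 (a 20-minute interval = 1/3 hours).
The fifth arrival falls in the interval iff at least 5 events occur there: P(S_5 ≤ t) = P(N ≥ 5) = 1 − P(N ≤ 4) ≈ 0.1904.

0.1904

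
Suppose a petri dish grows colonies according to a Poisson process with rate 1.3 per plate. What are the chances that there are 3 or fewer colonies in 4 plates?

Over the interval, μ = 1.3 × 4 = 5.2 (4 plates).
P(N ≤ 3) = Σ_{j=0}^{3} e^(−μ) μ^j/j! ≈ 0.2381.

0.2381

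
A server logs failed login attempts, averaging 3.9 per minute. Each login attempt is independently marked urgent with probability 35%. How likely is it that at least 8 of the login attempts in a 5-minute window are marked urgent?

0.3752

Thinning: the login attempts that are marked urgent themselves form a Poisson process with rate 0.35 × 3.9 = 1.365 per minute.
Over the interval, μ = 1.365 × 5 = 6.825 (a 5-minute window = 5 minutes).
P(N ≥ 8) = 1 − P(N ≤ 7) ≈ 0.3752.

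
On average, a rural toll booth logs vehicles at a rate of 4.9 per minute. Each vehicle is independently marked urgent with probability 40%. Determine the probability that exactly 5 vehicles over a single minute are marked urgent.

Thinning: the vehicles that are marked urgent themselves form a Poisson process with rate 0.4 × 4.9 = 1.96 per minute.
So μ = 1.96.
P(N = 5) = e^(−1.96) · 1.96^5/5! ≈ 0.0340.

0.0340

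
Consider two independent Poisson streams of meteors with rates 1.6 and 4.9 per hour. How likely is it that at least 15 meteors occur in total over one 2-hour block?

0.3249

Independent Poisson processes superpose: combined rate λ = 1.6 + 4.9 = 6.5 per hour.
Over the interval, μ = 6.5 × 2 = 13 (a 2-hour block = 2 hours).
P(N ≥ 15) = 1 − P(N ≤ 14) ≈ 0.3249.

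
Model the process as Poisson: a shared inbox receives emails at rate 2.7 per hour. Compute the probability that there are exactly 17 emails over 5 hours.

Over the interval, μ = 2.7 × 5 = 13.5 (5 hours).
P(N = 17) = e^(−μ) μ^17/17! = e^(−13.5) · 13.5^17/355687428096000 ≈ 0.0633.

0.0633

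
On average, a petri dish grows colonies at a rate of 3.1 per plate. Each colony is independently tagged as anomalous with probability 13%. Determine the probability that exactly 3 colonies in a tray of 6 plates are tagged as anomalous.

0.2099

Thinning: the colonies that are tagged as anomalous themselves form a Poisson process with rate 0.13 × 3.1 = 0.403 per plate.
Over the interval, μ = 0.403 × 6 = 2.418 (a tray of 6 plates = 6 plates).
P(N = 3) = e^(−2.418) · 2.418^3/3! ≈ 0.2099.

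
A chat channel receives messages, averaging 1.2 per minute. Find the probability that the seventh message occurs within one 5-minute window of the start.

0.3937

Over the interval, μ = 1.2 × 5 = 6 (a 5-minute window = 5 minutes).
The seventh arrival falls in the interval iff at least 7 events occur there: P(S_7 ≤ t) = P(N ≥ 7) = 1 − P(N ≤ 6) ≈ 0.3937.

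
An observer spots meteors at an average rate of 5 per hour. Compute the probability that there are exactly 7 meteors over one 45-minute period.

0.0487

Over the interval, μ = 5 × 0.75 = 3.75 (a 45-minute period = 0.75 hours).
P(N = 7) = e^(−μ) μ^7/7! = e^(−3.75) · 3.75^7/5040 ≈ 0.0487.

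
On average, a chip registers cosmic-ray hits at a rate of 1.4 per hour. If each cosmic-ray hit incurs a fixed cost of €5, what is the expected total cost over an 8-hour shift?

E[N] = 1.4 × 8 = 11.2 (an 8-hour shift = 8 hours); E[cost] = 11.2 × €5 = €56.

€56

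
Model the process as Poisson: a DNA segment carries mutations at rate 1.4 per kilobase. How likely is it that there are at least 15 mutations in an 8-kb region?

Over the interval, μ = 1.4 × 8 = 11.2 (an 8-kb region = 8 kilobases).
P(N ≥ 15) = 1 − P(N ≤ 14) = 1 − Σ_{j=0}^{14} e^(−μ) μ^j/j! ≈ 0.1609.

0.1609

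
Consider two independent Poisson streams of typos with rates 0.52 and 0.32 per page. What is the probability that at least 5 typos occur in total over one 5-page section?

Independent Poisson processes superpose: combined rate λ = 0.52 + 0.32 = 0.84 per page.
Over the interval, μ = 0.84 × 5 = 4.2 (a 5-page section = 5 pages).
P(N ≥ 5) = 1 − P(N ≤ 4) ≈ 0.4102.

0.4102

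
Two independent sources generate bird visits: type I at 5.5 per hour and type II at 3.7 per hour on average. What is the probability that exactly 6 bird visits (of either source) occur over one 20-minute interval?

Independent Poisson processes superpose: combined rate λ = 5.5 + 3.7 = 9.2 per hour.
Over the interval, μ = 9.2 × 1/3 ≈ 3.06667 (a 20-minute interval = 1/3 hours).
P(N = 6) = e^(−3.06667) · 3.06667^6/6! ≈ 0.0538.

0.0538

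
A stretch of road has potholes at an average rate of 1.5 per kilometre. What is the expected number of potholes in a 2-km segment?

E[N] = λt = 1.5 × 2 = 3 (a 2-km segment = 2 kilometres).

3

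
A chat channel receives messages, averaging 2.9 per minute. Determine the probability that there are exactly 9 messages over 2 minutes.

0.0620

Over the interval, μ = 2.9 × 2 = 5.8 (2 minutes).
P(N = 9) = e^(−μ) μ^9/9! = e^(−5.8) · 5.8^9/362880 ≈ 0.0620.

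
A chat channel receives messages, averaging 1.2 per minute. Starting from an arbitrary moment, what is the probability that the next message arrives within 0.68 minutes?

0.5578

Inter-arrival times are exponential with rate λ = 1.2 per minute.
P(T ≤ 0.68) = 1 − e^(−λt) = 1 − e^(−1.2 × 0.68) = 1 − e^(−0.816) ≈ 0.5578.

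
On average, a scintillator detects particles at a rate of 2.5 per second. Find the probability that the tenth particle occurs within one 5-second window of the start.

0.7986

Over the interval, μ = 2.5 × 5 = 12.5 (a 5-second window = 5 seconds).
The tenth arrival falls in the interval iff at least 10 events occur there: P(S_10 ≤ t) = P(N ≥ 10) = 1 − P(N ≤ 9) ≈ 0.7986.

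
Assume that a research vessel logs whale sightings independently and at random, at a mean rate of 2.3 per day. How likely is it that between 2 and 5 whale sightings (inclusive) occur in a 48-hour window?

0.6295

Over the interval, μ = 2.3 × 2 = 4.6 (a 48-hour window = 2 days).
P(2 ≤ N ≤ 5) = Σ_{j=2}^{5} e^(−4.6) · 4.6^j/j! ≈ 0.6295.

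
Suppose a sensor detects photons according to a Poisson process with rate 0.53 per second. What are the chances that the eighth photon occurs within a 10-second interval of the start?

Over the interval, μ = 0.53 × 10 = 5.3 (a 10-second interval = 10 seconds).
The eighth arrival falls in the interval iff at least 8 events occur there: P(S_8 ≤ t) = P(N ≥ 8) = 1 − P(N ≤ 7) ≈ 0.1665.

0.1665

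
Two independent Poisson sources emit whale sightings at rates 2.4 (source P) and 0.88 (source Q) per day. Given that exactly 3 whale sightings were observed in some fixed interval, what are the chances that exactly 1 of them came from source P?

Given the total, each event is independently from source P with probability p = λ_P/(λ_P+λ_Q) = 2.4/3.28 ≈ 0.7317.
So K ~ Binomial(3, 2.4/3.28): P(K = 1) = C(3,1) · (2.4/3.28)^1 · (0.88/3.28)^2 ≈ 0.1580.

0.1580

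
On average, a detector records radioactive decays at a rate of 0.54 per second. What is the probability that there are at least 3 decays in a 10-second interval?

Over the interval, μ = 0.54 × 10 = 5.4 (a 10-second interval = 10 seconds).
P(N ≥ 3) = 1 − P(N ≤ 2) = 1 − Σ_{j=0}^{2} e^(−μ) μ^j/j! ≈ 0.9052.

0.9052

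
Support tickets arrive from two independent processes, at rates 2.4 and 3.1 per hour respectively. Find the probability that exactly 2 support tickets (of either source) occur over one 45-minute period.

0.1375

Independent Poisson processes superpose: combined rate λ = 2.4 + 3.1 = 5.5 per hour.
Over the interval, μ = 5.5 × 0.75 = 4.125 (a 45-minute period = 0.75 hours).
P(N = 2) = e^(−4.125) · 4.125^2/2! ≈ 0.1375.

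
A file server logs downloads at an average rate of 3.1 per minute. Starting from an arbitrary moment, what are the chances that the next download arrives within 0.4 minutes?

Inter-arrival times are exponential with rate λ = 3.1 per minute.
P(T ≤ 0.4) = 1 − e^(−λt) = 1 − e^(−3.1 × 0.4) = 1 − e^(−1.24) ≈ 0.7106.

0.7106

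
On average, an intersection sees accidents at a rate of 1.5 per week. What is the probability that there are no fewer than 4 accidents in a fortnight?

0.3528

Over the interval, μ = 1.5 × 2 = 3 (a fortnight = 2 weeks).
P(N ≥ 4) = 1 − P(N ≤ 3) = 1 − Σ_{j=0}^{3} e^(−μ) μ^j/j! ≈ 0.3528.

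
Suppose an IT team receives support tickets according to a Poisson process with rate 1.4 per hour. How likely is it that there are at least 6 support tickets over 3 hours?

Over the interval, μ = 1.4 × 3 = 4.2 (3 hours).
P(N ≥ 6) = 1 − P(N ≤ 5) = 1 − Σ_{j=0}^{5} e^(−μ) μ^j/j! ≈ 0.2469.

0.2469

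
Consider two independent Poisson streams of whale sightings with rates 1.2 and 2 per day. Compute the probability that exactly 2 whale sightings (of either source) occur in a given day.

Independent Poisson processes superpose: combined rate λ = 1.2 + 2 = 3.2 per day.
So μ = 3.2.
P(N = 2) = e^(−3.2) · 3.2^2/2! ≈ 0.2087.

0.2087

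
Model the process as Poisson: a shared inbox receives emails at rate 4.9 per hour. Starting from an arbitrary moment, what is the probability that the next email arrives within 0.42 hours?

Inter-arrival times are exponential with rate λ = 4.9 per hour.
P(T ≤ 0.42) = 1 − e^(−λt) = 1 − e^(−4.9 × 0.42) = 1 − e^(−2.058) ≈ 0.8723.

0.8723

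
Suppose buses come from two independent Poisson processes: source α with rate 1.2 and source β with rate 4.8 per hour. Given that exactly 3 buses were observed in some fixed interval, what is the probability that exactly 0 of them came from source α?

Given the total, each event is independently from source α with probability p = λ_α/(λ_α+λ_β) = 1.2/6 = 0.2000.
So K ~ Binomial(3, 1.2/6): P(K = 0) = C(3,0) · (1.2/6)^0 · (4.8/6)^3 ≈ 0.5120.

0.5120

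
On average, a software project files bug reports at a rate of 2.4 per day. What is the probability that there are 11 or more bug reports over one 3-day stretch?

0.1133

Over the interval, μ = 2.4 × 3 = 7.2 (a 3-day stretch = 3 days).
P(N ≥ 11) = 1 − P(N ≤ 10) = 1 − Σ_{j=0}^{10} e^(−μ) μ^j/j! ≈ 0.1133.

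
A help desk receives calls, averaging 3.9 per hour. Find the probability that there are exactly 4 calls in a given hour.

0.1951

With mean μ = 3.9 per hour,
P(N = 4) = e^(−μ) μ^4/4! = e^(−3.9) · 3.9^4/24 ≈ 0.1951.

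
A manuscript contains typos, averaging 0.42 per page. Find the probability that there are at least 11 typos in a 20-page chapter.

0.2257

Over the interval, μ = 0.42 × 20 = 8.4 (a 20-page chapter = 20 pages).
P(N ≥ 11) = 1 − P(N ≤ 10) = 1 − Σ_{j=0}^{10} e^(−μ) μ^j/j! ≈ 0.2257.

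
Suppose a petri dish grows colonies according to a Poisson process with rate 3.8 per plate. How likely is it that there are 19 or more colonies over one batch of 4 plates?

0.1949

Over the interval, μ = 3.8 × 4 = 15.2 (a batch of 4 plates = 4 plates).
P(N ≥ 19) = 1 − P(N ≤ 18) = 1 − Σ_{j=0}^{18} e^(−μ) μ^j/j! ≈ 0.1949.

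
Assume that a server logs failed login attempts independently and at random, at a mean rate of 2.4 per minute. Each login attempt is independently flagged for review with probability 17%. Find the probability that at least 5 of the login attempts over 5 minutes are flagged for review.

Thinning: the login attempts that are flagged for review themselves form a Poisson process with rate 0.17 × 2.4 = 0.408 per minute.
Over the interval, μ = 0.408 × 5 = 2.04 (5 minutes).
P(N ≥ 5) = 1 − P(N ≤ 4) ≈ 0.0563.

0.0563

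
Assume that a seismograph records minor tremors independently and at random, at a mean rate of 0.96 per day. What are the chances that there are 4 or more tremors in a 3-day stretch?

Over the interval, μ = 0.96 × 3 = 2.88 (a 3-day stretch = 3 days).
P(N ≥ 4) = 1 − P(N ≤ 3) = 1 − Σ_{j=0}^{3} e^(−μ) μ^j/j! ≈ 0.3259.

0.3259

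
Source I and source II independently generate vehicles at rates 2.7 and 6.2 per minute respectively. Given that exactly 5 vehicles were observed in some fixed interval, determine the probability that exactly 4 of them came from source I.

0.0295

Given the total, each event is independently from source I with probability p = λ_I/(λ_I+λ_II) = 2.7/8.9 ≈ 0.3034.
So K ~ Binomial(5, 2.7/8.9): P(K = 4) = C(5,4) · (2.7/8.9)^4 · (6.2/8.9)^1 ≈ 0.0295.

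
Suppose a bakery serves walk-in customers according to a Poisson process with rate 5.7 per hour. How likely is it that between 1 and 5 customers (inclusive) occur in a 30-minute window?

0.8726

Over the interval, μ = 5.7 × 0.5 = 2.85 (a 30-minute window = 0.5 hours).
P(1 ≤ N ≤ 5) = Σ_{j=1}^{5} e^(−2.85) · 2.85^j/j! ≈ 0.8726.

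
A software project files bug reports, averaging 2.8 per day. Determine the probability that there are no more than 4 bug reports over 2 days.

Over the interval, μ = 2.8 × 2 = 5.6 (2 days).
P(N ≤ 4) = Σ_{j=0}^{4} e^(−μ) μ^j/j! ≈ 0.3422.

0.3422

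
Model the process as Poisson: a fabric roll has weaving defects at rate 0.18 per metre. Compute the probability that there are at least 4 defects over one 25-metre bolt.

Over the interval, μ = 0.18 × 25 = 4.5 (a 25-metre bolt = 25 metres).
P(N ≥ 4) = 1 − P(N ≤ 3) = 1 − Σ_{j=0}^{3} e^(−μ) μ^j/j! ≈ 0.6577.

0.6577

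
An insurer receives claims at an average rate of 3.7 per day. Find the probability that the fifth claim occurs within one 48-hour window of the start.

Over the interval, μ = 3.7 × 2 = 7.4 (a 48-hour window = 2 days).
The fifth arrival falls in the interval iff at least 5 events occur there: P(S_5 ≤ t) = P(N ≥ 5) = 1 − P(N ≤ 4) ≈ 0.8605.

0.8605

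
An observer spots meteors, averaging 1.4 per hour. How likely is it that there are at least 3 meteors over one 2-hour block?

0.5305

Over the interval, μ = 1.4 × 2 = 2.8 (a 2-hour block = 2 hours).
P(N ≥ 3) = 1 − P(N ≤ 2) = 1 − Σ_{j=0}^{2} e^(−μ) μ^j/j! ≈ 0.5305.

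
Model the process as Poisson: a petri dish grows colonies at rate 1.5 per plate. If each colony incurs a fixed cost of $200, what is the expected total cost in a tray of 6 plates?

E[N] = 1.5 × 6 = 9 (a tray of 6 plates = 6 plates); E[cost] = 9 × $200 = $1800.

$1800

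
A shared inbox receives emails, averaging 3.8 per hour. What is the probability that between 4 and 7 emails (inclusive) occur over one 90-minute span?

0.6041

Over the interval, μ = 3.8 × 1.5 = 5.7 (a 90-minute span = 1.5 hours).
P(4 ≤ N ≤ 7) = Σ_{j=4}^{7} e^(−5.7) · 5.7^j/j! ≈ 0.6041.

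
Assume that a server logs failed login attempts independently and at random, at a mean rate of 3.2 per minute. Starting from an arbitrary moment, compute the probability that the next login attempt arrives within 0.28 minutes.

Inter-arrival times are exponential with rate λ = 3.2 per minute.
P(T ≤ 0.28) = 1 − e^(−λt) = 1 − e^(−3.2 × 0.28) = 1 − e^(−0.896) ≈ 0.5918.

0.5918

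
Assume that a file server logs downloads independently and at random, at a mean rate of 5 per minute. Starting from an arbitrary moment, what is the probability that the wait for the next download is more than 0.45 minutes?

0.1054

The wait for the next event is exponential with rate λ = 5 per minute.
P(T > 0.45) = e^(−λt) = e^(−5 × 0.45) = e^(−2.25) ≈ 0.1054.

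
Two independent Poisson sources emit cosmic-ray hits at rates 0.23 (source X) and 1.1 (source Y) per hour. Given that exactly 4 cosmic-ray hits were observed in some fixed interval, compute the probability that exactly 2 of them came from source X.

0.1227

Given the total, each event is independently from source X with probability p = λ_X/(λ_X+λ_Y) = 0.23/1.33 ≈ 0.1729.
So K ~ Binomial(4, 0.23/1.33): P(K = 2) = C(4,2) · (0.23/1.33)^2 · (1.1/1.33)^2 ≈ 0.1227.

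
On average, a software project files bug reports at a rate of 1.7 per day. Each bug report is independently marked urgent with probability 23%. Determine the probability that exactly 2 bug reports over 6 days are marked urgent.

0.2635

Thinning: the bug reports that are marked urgent themselves form a Poisson process with rate 0.23 × 1.7 = 0.391 per day.
Over the interval, μ = 0.391 × 6 = 2.346 (6 days).
P(N = 2) = e^(−2.346) · 2.346^2/2! ≈ 0.2635.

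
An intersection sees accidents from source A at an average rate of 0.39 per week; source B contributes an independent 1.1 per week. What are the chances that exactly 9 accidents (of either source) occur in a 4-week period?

Independent Poisson processes superpose: combined rate λ = 0.39 + 1.1 = 1.49 per week.
Over the interval, μ = 1.49 × 4 = 5.96 (a 4-week period = 4 weeks).
P(N = 9) = e^(−5.96) · 5.96^9/9! ≈ 0.0675.

0.0675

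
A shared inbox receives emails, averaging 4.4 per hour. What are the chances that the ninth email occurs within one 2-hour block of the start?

Over the interval, μ = 4.4 × 2 = 8.8 (a 2-hour block = 2 hours).
The ninth arrival falls in the interval iff at least 9 events occur there: P(S_9 ≤ t) = P(N ≥ 9) = 1 − P(N ≤ 8) ≈ 0.5177.

0.5177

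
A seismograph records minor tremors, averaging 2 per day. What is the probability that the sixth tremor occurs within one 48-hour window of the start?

Over the interval, μ = 2 × 2 = 4 (a 48-hour window = 2 days).
The sixth arrival falls in the interval iff at least 6 events occur there: P(S_6 ≤ t) = P(N ≥ 6) = 1 − P(N ≤ 5) ≈ 0.2149.

0.2149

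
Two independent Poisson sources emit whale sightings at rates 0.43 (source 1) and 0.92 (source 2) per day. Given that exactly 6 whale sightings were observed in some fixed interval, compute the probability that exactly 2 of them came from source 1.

Given the total, each event is independently from source 1 with probability p = λ_1/(λ_1+λ_2) = 0.43/1.35 ≈ 0.3185.
So K ~ Binomial(6, 0.43/1.35): P(K = 2) = C(6,2) · (0.43/1.35)^2 · (0.92/1.35)^4 ≈ 0.3282.

0.3282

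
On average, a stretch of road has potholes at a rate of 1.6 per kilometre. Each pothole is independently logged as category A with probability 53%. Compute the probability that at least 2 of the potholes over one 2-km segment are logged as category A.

Thinning: the potholes that are logged as category A themselves form a Poisson process with rate 0.53 × 1.6 = 0.848 per kilometre.
Over the interval, μ = 0.848 × 2 = 1.696 (a 2-km segment = 2 kilometres).
P(N ≥ 2) = 1 − P(N ≤ 1) ≈ 0.5055.

0.5055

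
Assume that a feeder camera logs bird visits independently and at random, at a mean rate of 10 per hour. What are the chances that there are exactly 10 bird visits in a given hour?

With mean μ = 10 per hour,
P(N = 10) = e^(−μ) μ^10/10! = e^(−10) · 10^10/3628800 ≈ 0.1251.

0.1251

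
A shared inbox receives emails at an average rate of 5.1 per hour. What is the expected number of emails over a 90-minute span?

7.65

E[N] = λt = 5.1 × 1.5 = 7.65 (a 90-minute span = 1.5 hours).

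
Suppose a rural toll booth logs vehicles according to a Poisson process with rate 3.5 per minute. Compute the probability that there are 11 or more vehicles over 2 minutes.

Over the interval, μ = 3.5 × 2 = 7 (2 minutes).
P(N ≥ 11) = 1 − P(N ≤ 10) = 1 − Σ_{j=0}^{10} e^(−μ) μ^j/j! ≈ 0.0985.

0.0985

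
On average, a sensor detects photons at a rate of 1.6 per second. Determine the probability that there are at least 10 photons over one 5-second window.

0.2834

Over the interval, μ = 1.6 × 5 = 8 (a 5-second window = 5 seconds).
P(N ≥ 10) = 1 − P(N ≤ 9) = 1 − Σ_{j=0}^{9} e^(−μ) μ^j/j! ≈ 0.2834.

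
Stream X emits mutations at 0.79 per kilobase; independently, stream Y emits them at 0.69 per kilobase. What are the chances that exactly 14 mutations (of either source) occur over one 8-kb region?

0.0880

Independent Poisson processes superpose: combined rate λ = 0.79 + 0.69 = 1.48 per kilobase.
Over the interval, μ = 1.48 × 8 = 11.84 (an 8-kb region = 8 kilobases).
P(N = 14) = e^(−11.84) · 11.84^14/14! ≈ 0.0880.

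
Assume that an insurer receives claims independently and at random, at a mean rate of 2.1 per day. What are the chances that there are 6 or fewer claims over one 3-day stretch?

0.5582

Over the interval, μ = 2.1 × 3 = 6.3 (a 3-day stretch = 3 days).
P(N ≤ 6) = Σ_{j=0}^{6} e^(−μ) μ^j/j! ≈ 0.5582.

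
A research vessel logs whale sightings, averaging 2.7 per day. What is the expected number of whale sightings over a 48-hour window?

E[N] = λt = 2.7 × 2 = 5.4 (a 48-hour window = 2 days).

5.4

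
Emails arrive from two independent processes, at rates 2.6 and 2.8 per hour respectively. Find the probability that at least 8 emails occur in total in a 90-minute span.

Independent Poisson processes superpose: combined rate λ = 2.6 + 2.8 = 5.4 per hour.
Over the interval, μ = 5.4 × 1.5 = 8.1 (a 90-minute span = 1.5 hours).
P(N ≥ 8) = 1 − P(N ≤ 7) ≈ 0.5609.

0.5609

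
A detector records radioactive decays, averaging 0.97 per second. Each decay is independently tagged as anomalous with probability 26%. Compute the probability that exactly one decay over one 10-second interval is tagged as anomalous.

0.2025

Thinning: the decays that are tagged as anomalous themselves form a Poisson process with rate 0.26 × 0.97 = 0.2522 per second.
Over the interval, μ = 0.2522 × 10 = 2.522 (a 10-second interval = 10 seconds).
P(N = 1) = e^(−2.522) · 2.522^1/1! ≈ 0.2025.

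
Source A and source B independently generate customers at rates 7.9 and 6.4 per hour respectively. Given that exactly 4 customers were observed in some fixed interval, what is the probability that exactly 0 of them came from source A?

0.0401

Given the total, each event is independently from source A with probability p = λ_A/(λ_A+λ_B) = 7.9/14.3 ≈ 0.5524.
So K ~ Binomial(4, 7.9/14.3): P(K = 0) = C(4,0) · (7.9/14.3)^0 · (6.4/14.3)^4 ≈ 0.0401.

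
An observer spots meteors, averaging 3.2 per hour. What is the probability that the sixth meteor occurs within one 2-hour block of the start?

0.6163

Over the interval, μ = 3.2 × 2 = 6.4 (a 2-hour block = 2 hours).
The sixth arrival falls in the interval iff at least 6 events occur there: P(S_6 ≤ t) = P(N ≥ 6) = 1 − P(N ≤ 5) ≈ 0.6163.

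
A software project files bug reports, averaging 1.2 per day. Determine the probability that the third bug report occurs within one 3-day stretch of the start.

0.6973

Over the interval, μ = 1.2 × 3 = 3.6 (a 3-day stretch = 3 days).
The third arrival falls in the interval iff at least 3 events occur there: P(S_3 ≤ t) = P(N ≥ 3) = 1 − P(N ≤ 2) ≈ 0.6973.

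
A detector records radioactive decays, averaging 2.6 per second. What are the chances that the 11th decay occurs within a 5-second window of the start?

0.7483

Over the interval, μ = 2.6 × 5 = 13 (a 5-second window = 5 seconds).
The 11th arrival falls in the interval iff at least 11 events occur there: P(S_11 ≤ t) = P(N ≥ 11) = 1 − P(N ≤ 10) ≈ 0.7483.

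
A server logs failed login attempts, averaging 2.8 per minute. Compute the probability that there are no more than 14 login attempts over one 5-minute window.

Over the interval, μ = 2.8 × 5 = 14 (a 5-minute window = 5 minutes).
P(N ≤ 14) = Σ_{j=0}^{14} e^(−μ) μ^j/j! ≈ 0.5704.

0.5704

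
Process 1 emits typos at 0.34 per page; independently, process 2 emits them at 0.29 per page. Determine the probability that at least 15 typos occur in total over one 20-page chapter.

0.2847

Independent Poisson processes superpose: combined rate λ = 0.34 + 0.29 = 0.63 per page.
Over the interval, μ = 0.63 × 20 = 12.6 (a 20-page chapter = 20 pages).
P(N ≥ 15) = 1 − P(N ≤ 14) ≈ 0.2847.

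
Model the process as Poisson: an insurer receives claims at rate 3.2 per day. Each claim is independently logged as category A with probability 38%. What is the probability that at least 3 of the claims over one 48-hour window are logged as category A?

Thinning: the claims that are logged as category A themselves form a Poisson process with rate 0.38 × 3.2 = 1.216 per day.
Over the interval, μ = 1.216 × 2 = 2.432 (a 48-hour window = 2 days).
P(N ≥ 3) = 1 − P(N ≤ 2) ≈ 0.4386.

0.4386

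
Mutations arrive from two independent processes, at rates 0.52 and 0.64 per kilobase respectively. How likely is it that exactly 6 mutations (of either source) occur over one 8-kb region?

Independent Poisson processes superpose: combined rate λ = 0.52 + 0.64 = 1.16 per kilobase.
Over the interval, μ = 1.16 × 8 = 9.28 (an 8-kb region = 8 kilobases).
P(N = 6) = e^(−9.28) · 9.28^6/6! ≈ 0.0827.

0.0827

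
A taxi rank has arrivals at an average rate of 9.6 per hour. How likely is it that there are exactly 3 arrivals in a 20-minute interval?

0.2226

Over the interval, μ = 9.6 × 1/3 = 3.2 (a 20-minute interval = 1/3 hours).
P(N = 3) = e^(−μ) μ^3/3! = e^(−3.2) · 3.2^3/6 ≈ 0.2226.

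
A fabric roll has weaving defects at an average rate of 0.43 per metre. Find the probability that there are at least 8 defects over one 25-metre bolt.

0.8399

Over the interval, μ = 0.43 × 25 = 10.75 (a 25-metre bolt = 25 metres).
P(N ≥ 8) = 1 − P(N ≤ 7) = 1 − Σ_{j=0}^{7} e^(−μ) μ^j/j! ≈ 0.8399.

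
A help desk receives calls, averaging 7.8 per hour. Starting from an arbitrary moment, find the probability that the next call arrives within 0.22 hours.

0.8202

Inter-arrival times are exponential with rate λ = 7.8 per hour.
P(T ≤ 0.22) = 1 − e^(−λt) = 1 − e^(−7.8 × 0.22) = 1 − e^(−1.716) ≈ 0.8202.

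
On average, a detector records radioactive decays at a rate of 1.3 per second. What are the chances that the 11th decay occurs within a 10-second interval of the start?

Over the interval, μ = 1.3 × 10 = 13 (a 10-second interval = 10 seconds).
The 11th arrival falls in the interval iff at least 11 events occur there: P(S_11 ≤ t) = P(N ≥ 11) = 1 − P(N ≤ 10) ≈ 0.7483.

0.7483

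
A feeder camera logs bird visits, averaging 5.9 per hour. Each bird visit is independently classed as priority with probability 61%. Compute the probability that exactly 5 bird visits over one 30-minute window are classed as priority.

0.0260

Thinning: the bird visits that are classed as priority themselves form a Poisson process with rate 0.61 × 5.9 = 3.599 per hour.
Over the interval, μ = 3.599 × 0.5 = 1.7995 (a 30-minute window = 0.5 hours).
P(N = 5) = e^(−1.7995) · 1.7995^5/5! ≈ 0.0260.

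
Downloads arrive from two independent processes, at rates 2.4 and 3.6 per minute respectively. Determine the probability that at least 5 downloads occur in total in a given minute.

0.7149

Independent Poisson processes superpose: combined rate λ = 2.4 + 3.6 = 6 per minute.
So μ = 6.
P(N ≥ 5) = 1 − P(N ≤ 4) ≈ 0.7149.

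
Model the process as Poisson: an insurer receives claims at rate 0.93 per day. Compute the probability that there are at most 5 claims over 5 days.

Over the interval, μ = 0.93 × 5 = 4.65 (5 days).
P(N ≤ 5) = Σ_{j=0}^{5} e^(−μ) μ^j/j! ≈ 0.6771.

0.6771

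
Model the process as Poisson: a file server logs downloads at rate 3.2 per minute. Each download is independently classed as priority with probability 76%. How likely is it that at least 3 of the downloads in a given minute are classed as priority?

0.4386

Thinning: the downloads that are classed as priority themselves form a Poisson process with rate 0.76 × 3.2 = 2.432 per minute.
So μ = 2.432.
P(N ≥ 3) = 1 − P(N ≤ 2) ≈ 0.4386.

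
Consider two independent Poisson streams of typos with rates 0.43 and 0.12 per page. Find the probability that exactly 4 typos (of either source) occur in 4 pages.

0.1082

Independent Poisson processes superpose: combined rate λ = 0.43 + 0.12 = 0.55 per page.
Over the interval, μ = 0.55 × 4 = 2.2 (4 pages).
P(N = 4) = e^(−2.2) · 2.2^4/4! ≈ 0.1082.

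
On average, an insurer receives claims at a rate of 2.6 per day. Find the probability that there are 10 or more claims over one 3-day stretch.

0.2589

Over the interval, μ = 2.6 × 3 = 7.8 (a 3-day stretch = 3 days).
P(N ≥ 10) = 1 − P(N ≤ 9) = 1 − Σ_{j=0}^{9} e^(−μ) μ^j/j! ≈ 0.2589.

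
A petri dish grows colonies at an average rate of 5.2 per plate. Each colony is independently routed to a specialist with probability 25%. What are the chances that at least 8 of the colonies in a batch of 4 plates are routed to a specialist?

0.1551

Thinning: the colonies that are routed to a specialist themselves form a Poisson process with rate 0.25 × 5.2 = 1.3 per plate.
Over the interval, μ = 1.3 × 4 = 5.2 (a batch of 4 plates = 4 plates).
P(N ≥ 8) = 1 − P(N ≤ 7) ≈ 0.1551.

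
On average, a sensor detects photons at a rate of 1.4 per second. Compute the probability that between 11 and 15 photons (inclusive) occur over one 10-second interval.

Over the interval, μ = 1.4 × 10 = 14 (a 10-second interval = 10 seconds).
P(11 ≤ N ≤ 15) = Σ_{j=11}^{15} e^(−14) · 14^j/j! ≈ 0.4937.

0.4937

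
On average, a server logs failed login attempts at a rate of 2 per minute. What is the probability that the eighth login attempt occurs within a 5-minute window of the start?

0.7798

Over the interval, μ = 2 × 5 = 10 (a 5-minute window = 5 minutes).
The eighth arrival falls in the interval iff at least 8 events occur there: P(S_8 ≤ t) = P(N ≥ 8) = 1 − P(N ≤ 7) ≈ 0.7798.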